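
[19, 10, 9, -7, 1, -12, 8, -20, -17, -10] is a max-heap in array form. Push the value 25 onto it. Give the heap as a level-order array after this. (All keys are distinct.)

append 25 at index 10 → [19, 10, 9, -7, 1, -12, 8, -20, -17, -10, 25]
25 > parent 1 at index 4, swap → [19, 10, 9, -7, 25, -12, 8, -20, -17, -10, 1]
25 > parent 10 at index 1, swap → [19, 25, 9, -7, 10, -12, 8, -20, -17, -10, 1]
25 > parent 19 at index 0, swap → [25, 19, 9, -7, 10, -12, 8, -20, -17, -10, 1]

[25, 19, 9, -7, 10, -12, 8, -20, -17, -10, 1]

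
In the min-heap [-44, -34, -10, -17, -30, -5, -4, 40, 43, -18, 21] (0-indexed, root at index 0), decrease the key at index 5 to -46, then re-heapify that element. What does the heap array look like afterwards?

set index 5 from -5 to -46 → [-44, -34, -10, -17, -30, -46, -4, 40, 43, -18, 21]
-46 < parent -10 at index 2, swap → [-44, -34, -46, -17, -30, -10, -4, 40, 43, -18, 21]
-46 < parent -44 at index 0, swap → [-46, -34, -44, -17, -30, -10, -4, 40, 43, -18, 21]

[-46, -34, -44, -17, -30, -10, -4, 40, 43, -18, 21]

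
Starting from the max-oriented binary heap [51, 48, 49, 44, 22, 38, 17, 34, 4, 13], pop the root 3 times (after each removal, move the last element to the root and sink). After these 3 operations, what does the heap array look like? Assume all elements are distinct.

[44, 34, 38, 4, 22, 13, 17]

extract-max #1 returns 51:
  remove root 51; move last element 13 to root → [13, 48, 49, 44, 22, 38, 17, 34, 4]
  13 vs larger child 49 at index 2, swap → [49, 48, 13, 44, 22, 38, 17, 34, 4]
  13 vs larger child 38 at index 5, swap → [49, 48, 38, 44, 22, 13, 17, 34, 4]
extract-max #2 returns 49:
  remove root 49; move last element 4 to root → [4, 48, 38, 44, 22, 13, 17, 34]
  4 vs larger child 48 at index 1, swap → [48, 4, 38, 44, 22, 13, 17, 34]
  4 vs larger child 44 at index 3, swap → [48, 44, 38, 4, 22, 13, 17, 34]
  4 vs only child 34 at index 7, swap → [48, 44, 38, 34, 22, 13, 17, 4]
extract-max #3 returns 48:
  remove root 48; move last element 4 to root → [4, 44, 38, 34, 22, 13, 17]
  4 vs larger child 44 at index 1, swap → [44, 4, 38, 34, 22, 13, 17]
  4 vs larger child 34 at index 3, swap → [44, 34, 38, 4, 22, 13, 17]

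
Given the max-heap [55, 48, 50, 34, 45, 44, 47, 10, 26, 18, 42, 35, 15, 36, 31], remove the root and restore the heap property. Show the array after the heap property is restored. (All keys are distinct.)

[50, 48, 47, 34, 45, 44, 36, 10, 26, 18, 42, 35, 15, 31]

remove root 55; move last element 31 to root → [31, 48, 50, 34, 45, 44, 47, 10, 26, 18, 42, 35, 15, 36]
31 vs larger child 50 at index 2, swap → [50, 48, 31, 34, 45, 44, 47, 10, 26, 18, 42, 35, 15, 36]
31 vs larger child 47 at index 6, swap → [50, 48, 47, 34, 45, 44, 31, 10, 26, 18, 42, 35, 15, 36]
31 vs only child 36 at index 13, swap → [50, 48, 47, 34, 45, 44, 36, 10, 26, 18, 42, 35, 15, 31]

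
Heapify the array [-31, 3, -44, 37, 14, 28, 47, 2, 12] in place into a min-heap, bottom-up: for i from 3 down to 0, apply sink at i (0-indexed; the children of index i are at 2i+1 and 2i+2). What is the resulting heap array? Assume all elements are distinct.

[-44, 2, -31, 3, 14, 28, 47, 37, 12]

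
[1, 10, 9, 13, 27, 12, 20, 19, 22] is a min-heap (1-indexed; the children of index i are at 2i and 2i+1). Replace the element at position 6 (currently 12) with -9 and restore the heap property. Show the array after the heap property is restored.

set index 6 from 12 to -9 → [1, 10, 9, 13, 27, -9, 20, 19, 22]
-9 < parent 9 at index 3, swap → [1, 10, -9, 13, 27, 9, 20, 19, 22]
-9 < parent 1 at index 1, swap → [-9, 10, 1, 13, 27, 9, 20, 19, 22]

[-9, 10, 1, 13, 27, 9, 20, 19, 22]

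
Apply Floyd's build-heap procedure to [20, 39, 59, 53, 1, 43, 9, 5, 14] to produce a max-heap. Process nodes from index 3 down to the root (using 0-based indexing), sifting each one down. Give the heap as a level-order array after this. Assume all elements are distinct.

sift down from index 3: already satisfies heap property
sift down from index 2: already satisfies heap property
sift down from index 1:
  39 vs larger child 53 at index 3, swap → [20, 53, 59, 39, 1, 43, 9, 5, 14]
sift down from index 0:
  20 vs larger child 59 at index 2, swap → [59, 53, 20, 39, 1, 43, 9, 5, 14]
  20 vs larger child 43 at index 5, swap → [59, 53, 43, 39, 1, 20, 9, 5, 14]

[59, 53, 43, 39, 1, 20, 9, 5, 14]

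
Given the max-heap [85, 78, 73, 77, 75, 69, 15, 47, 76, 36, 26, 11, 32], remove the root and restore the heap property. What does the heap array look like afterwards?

remove root 85; move last element 32 to root → [32, 78, 73, 77, 75, 69, 15, 47, 76, 36, 26, 11]
32 vs larger child 78 at index 1, swap → [78, 32, 73, 77, 75, 69, 15, 47, 76, 36, 26, 11]
32 vs larger child 77 at index 3, swap → [78, 77, 73, 32, 75, 69, 15, 47, 76, 36, 26, 11]
32 vs larger child 76 at index 8, swap → [78, 77, 73, 76, 75, 69, 15, 47, 32, 36, 26, 11]

[78, 77, 73, 76, 75, 69, 15, 47, 32, 36, 26, 11]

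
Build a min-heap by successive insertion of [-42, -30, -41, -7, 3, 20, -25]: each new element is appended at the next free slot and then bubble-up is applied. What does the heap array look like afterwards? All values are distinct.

[-42, -30, -41, -7, 3, 20, -25]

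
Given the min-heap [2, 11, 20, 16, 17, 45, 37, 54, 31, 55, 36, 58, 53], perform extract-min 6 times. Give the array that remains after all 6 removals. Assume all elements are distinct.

[36, 53, 37, 54, 58, 45, 55]

extract-min #1 returns 2:
  remove root 2; move last element 53 to root → [53, 11, 20, 16, 17, 45, 37, 54, 31, 55, 36, 58]
  53 vs smaller child 11 at index 1, swap → [11, 53, 20, 16, 17, 45, 37, 54, 31, 55, 36, 58]
  53 vs smaller child 16 at index 3, swap → [11, 16, 20, 53, 17, 45, 37, 54, 31, 55, 36, 58]
  53 vs smaller child 31 at index 8, swap → [11, 16, 20, 31, 17, 45, 37, 54, 53, 55, 36, 58]
extract-min #2 returns 11:
  remove root 11; move last element 58 to root → [58, 16, 20, 31, 17, 45, 37, 54, 53, 55, 36]
  58 vs smaller child 16 at index 1, swap → [16, 58, 20, 31, 17, 45, 37, 54, 53, 55, 36]
  58 vs smaller child 17 at index 4, swap → [16, 17, 20, 31, 58, 45, 37, 54, 53, 55, 36]
  58 vs smaller child 36 at index 10, swap → [16, 17, 20, 31, 36, 45, 37, 54, 53, 55, 58]
extract-min #3 returns 16:
  remove root 16; move last element 58 to root → [58, 17, 20, 31, 36, 45, 37, 54, 53, 55]
  58 vs smaller child 17 at index 1, swap → [17, 58, 20, 31, 36, 45, 37, 54, 53, 55]
  58 vs smaller child 31 at index 3, swap → [17, 31, 20, 58, 36, 45, 37, 54, 53, 55]
  58 vs smaller child 53 at index 8, swap → [17, 31, 20, 53, 36, 45, 37, 54, 58, 55]
extract-min #4 returns 17:
  remove root 17; move last element 55 to root → [55, 31, 20, 53, 36, 45, 37, 54, 58]
  55 vs smaller child 20 at index 2, swap → [20, 31, 55, 53, 36, 45, 37, 54, 58]
  55 vs smaller child 37 at index 6, swap → [20, 31, 37, 53, 36, 45, 55, 54, 58]
extract-min #5 returns 20:
  remove root 20; move last element 58 to root → [58, 31, 37, 53, 36, 45, 55, 54]
  58 vs smaller child 31 at index 1, swap → [31, 58, 37, 53, 36, 45, 55, 54]
  58 vs smaller child 36 at index 4, swap → [31, 36, 37, 53, 58, 45, 55, 54]
extract-min #6 returns 31:
  remove root 31; move last element 54 to root → [54, 36, 37, 53, 58, 45, 55]
  54 vs smaller child 36 at index 1, swap → [36, 54, 37, 53, 58, 45, 55]
  54 vs smaller child 53 at index 3, swap → [36, 53, 37, 54, 58, 45, 55]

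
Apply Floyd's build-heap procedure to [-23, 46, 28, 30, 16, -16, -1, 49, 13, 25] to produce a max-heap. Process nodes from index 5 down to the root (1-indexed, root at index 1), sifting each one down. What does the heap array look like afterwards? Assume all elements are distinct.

sift down from index 5:
  16 vs only child 25 at index 10, swap → [-23, 46, 28, 30, 25, -16, -1, 49, 13, 16]
sift down from index 4:
  30 vs larger child 49 at index 8, swap → [-23, 46, 28, 49, 25, -16, -1, 30, 13, 16]
sift down from index 3: already satisfies heap property
sift down from index 2:
  46 vs larger child 49 at index 4, swap → [-23, 49, 28, 46, 25, -16, -1, 30, 13, 16]
sift down from index 1:
  -23 vs larger child 49 at index 2, swap → [49, -23, 28, 46, 25, -16, -1, 30, 13, 16]
  -23 vs larger child 46 at index 4, swap → [49, 46, 28, -23, 25, -16, -1, 30, 13, 16]
  -23 vs larger child 30 at index 8, swap → [49, 46, 28, 30, 25, -16, -1, -23, 13, 16]

[49, 46, 28, 30, 25, -16, -1, -23, 13, 16]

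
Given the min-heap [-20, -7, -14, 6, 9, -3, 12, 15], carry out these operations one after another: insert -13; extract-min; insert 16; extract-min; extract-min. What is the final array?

insert -13:
  append -13 at index 8 → [-20, -7, -14, 6, 9, -3, 12, 15, -13]
  -13 < parent 6 at index 3, swap → [-20, -7, -14, -13, 9, -3, 12, 15, 6]
  -13 < parent -7 at index 1, swap → [-20, -13, -14, -7, 9, -3, 12, 15, 6]
extract-min → returns -20:
  remove root -20; move last element 6 to root → [6, -13, -14, -7, 9, -3, 12, 15]
  6 vs smaller child -14 at index 2, swap → [-14, -13, 6, -7, 9, -3, 12, 15]
  6 vs smaller child -3 at index 5, swap → [-14, -13, -3, -7, 9, 6, 12, 15]
insert 16:
  append 16 at index 8 → [-14, -13, -3, -7, 9, 6, 12, 15, 16] (no swap needed)
extract-min → returns -14:
  remove root -14; move last element 16 to root → [16, -13, -3, -7, 9, 6, 12, 15]
  16 vs smaller child -13 at index 1, swap → [-13, 16, -3, -7, 9, 6, 12, 15]
  16 vs smaller child -7 at index 3, swap → [-13, -7, -3, 16, 9, 6, 12, 15]
  16 vs only child 15 at index 7, swap → [-13, -7, -3, 15, 9, 6, 12, 16]
extract-min → returns -13:
  remove root -13; move last element 16 to root → [16, -7, -3, 15, 9, 6, 12]
  16 vs smaller child -7 at index 1, swap → [-7, 16, -3, 15, 9, 6, 12]
  16 vs smaller child 9 at index 4, swap → [-7, 9, -3, 15, 16, 6, 12]

[-7, 9, -3, 15, 16, 6, 12]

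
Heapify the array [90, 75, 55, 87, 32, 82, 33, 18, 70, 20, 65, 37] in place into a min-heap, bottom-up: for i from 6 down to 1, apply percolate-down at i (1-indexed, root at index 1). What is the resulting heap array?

sift down from index 6:
  82 vs only child 37 at index 12, swap → [90, 75, 55, 87, 32, 37, 33, 18, 70, 20, 65, 82]
sift down from index 5:
  32 vs smaller child 20 at index 10, swap → [90, 75, 55, 87, 20, 37, 33, 18, 70, 32, 65, 82]
sift down from index 4:
  87 vs smaller child 18 at index 8, swap → [90, 75, 55, 18, 20, 37, 33, 87, 70, 32, 65, 82]
sift down from index 3:
  55 vs smaller child 33 at index 7, swap → [90, 75, 33, 18, 20, 37, 55, 87, 70, 32, 65, 82]
sift down from index 2:
  75 vs smaller child 18 at index 4, swap → [90, 18, 33, 75, 20, 37, 55, 87, 70, 32, 65, 82]
  75 vs smaller child 70 at index 9, swap → [90, 18, 33, 70, 20, 37, 55, 87, 75, 32, 65, 82]
sift down from index 1:
  90 vs smaller child 18 at index 2, swap → [18, 90, 33, 70, 20, 37, 55, 87, 75, 32, 65, 82]
  90 vs smaller child 20 at index 5, swap → [18, 20, 33, 70, 90, 37, 55, 87, 75, 32, 65, 82]
  90 vs smaller child 32 at index 10, swap → [18, 20, 33, 70, 32, 37, 55, 87, 75, 90, 65, 82]

[18, 20, 33, 70, 32, 37, 55, 87, 75, 90, 65, 82]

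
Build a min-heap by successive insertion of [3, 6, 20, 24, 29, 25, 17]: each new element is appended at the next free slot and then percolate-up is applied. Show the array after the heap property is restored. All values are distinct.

Insert 3:
  append 3 at index 0 → [3] (no swap needed)
Insert 6:
  append 6 at index 1 → [3, 6] (no swap needed)
Insert 20:
  append 20 at index 2 → [3, 6, 20] (no swap needed)
Insert 24:
  append 24 at index 3 → [3, 6, 20, 24] (no swap needed)
Insert 29:
  append 29 at index 4 → [3, 6, 20, 24, 29] (no swap needed)
Insert 25:
  append 25 at index 5 → [3, 6, 20, 24, 29, 25] (no swap needed)
Insert 17:
  append 17 at index 6 → [3, 6, 20, 24, 29, 25, 17]
  17 < parent 20 at index 2, swap → [3, 6, 17, 24, 29, 25, 20]

[3, 6, 17, 24, 29, 25, 20]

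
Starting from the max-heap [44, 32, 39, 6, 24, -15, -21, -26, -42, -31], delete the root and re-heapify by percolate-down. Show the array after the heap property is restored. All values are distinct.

[39, 32, -15, 6, 24, -31, -21, -26, -42]

remove root 44; move last element -31 to root → [-31, 32, 39, 6, 24, -15, -21, -26, -42]
-31 vs larger child 39 at index 2, swap → [39, 32, -31, 6, 24, -15, -21, -26, -42]
-31 vs larger child -15 at index 5, swap → [39, 32, -15, 6, 24, -31, -21, -26, -42]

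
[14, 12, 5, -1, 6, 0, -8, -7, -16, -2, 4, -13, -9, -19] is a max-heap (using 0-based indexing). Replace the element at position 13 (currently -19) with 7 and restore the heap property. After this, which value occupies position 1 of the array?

set index 13 from -19 to 7 → [14, 12, 5, -1, 6, 0, -8, -7, -16, -2, 4, -13, -9, 7]
7 > parent -8 at index 6, swap → [14, 12, 5, -1, 6, 0, 7, -7, -16, -2, 4, -13, -9, -8]
7 > parent 5 at index 2, swap → [14, 12, 7, -1, 6, 0, 5, -7, -16, -2, 4, -13, -9, -8]
resulting array: [14, 12, 7, -1, 6, 0, 5, -7, -16, -2, 4, -13, -9, -8]

12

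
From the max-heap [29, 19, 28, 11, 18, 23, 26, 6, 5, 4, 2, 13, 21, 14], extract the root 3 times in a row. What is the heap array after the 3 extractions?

[23, 19, 21, 11, 18, 13, 14, 6, 5, 4, 2]

extract-max #1 returns 29:
  remove root 29; move last element 14 to root → [14, 19, 28, 11, 18, 23, 26, 6, 5, 4, 2, 13, 21]
  14 vs larger child 28 at index 2, swap → [28, 19, 14, 11, 18, 23, 26, 6, 5, 4, 2, 13, 21]
  14 vs larger child 26 at index 6, swap → [28, 19, 26, 11, 18, 23, 14, 6, 5, 4, 2, 13, 21]
extract-max #2 returns 28:
  remove root 28; move last element 21 to root → [21, 19, 26, 11, 18, 23, 14, 6, 5, 4, 2, 13]
  21 vs larger child 26 at index 2, swap → [26, 19, 21, 11, 18, 23, 14, 6, 5, 4, 2, 13]
  21 vs larger child 23 at index 5, swap → [26, 19, 23, 11, 18, 21, 14, 6, 5, 4, 2, 13]
extract-max #3 returns 26:
  remove root 26; move last element 13 to root → [13, 19, 23, 11, 18, 21, 14, 6, 5, 4, 2]
  13 vs larger child 23 at index 2, swap → [23, 19, 13, 11, 18, 21, 14, 6, 5, 4, 2]
  13 vs larger child 21 at index 5, swap → [23, 19, 21, 11, 18, 13, 14, 6, 5, 4, 2]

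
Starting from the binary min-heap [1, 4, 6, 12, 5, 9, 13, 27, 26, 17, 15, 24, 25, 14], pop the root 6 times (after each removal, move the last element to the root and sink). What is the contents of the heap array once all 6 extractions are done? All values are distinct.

[13, 14, 15, 25, 17, 24, 26, 27]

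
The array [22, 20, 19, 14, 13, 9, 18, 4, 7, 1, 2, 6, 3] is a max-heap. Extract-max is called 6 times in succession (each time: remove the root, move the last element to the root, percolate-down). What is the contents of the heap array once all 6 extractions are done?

[9, 7, 6, 4, 1, 2, 3]

extract-max #1 returns 22:
  remove root 22; move last element 3 to root → [3, 20, 19, 14, 13, 9, 18, 4, 7, 1, 2, 6]
  3 vs larger child 20 at index 1, swap → [20, 3, 19, 14, 13, 9, 18, 4, 7, 1, 2, 6]
  3 vs larger child 14 at index 3, swap → [20, 14, 19, 3, 13, 9, 18, 4, 7, 1, 2, 6]
  3 vs larger child 7 at index 8, swap → [20, 14, 19, 7, 13, 9, 18, 4, 3, 1, 2, 6]
extract-max #2 returns 20:
  remove root 20; move last element 6 to root → [6, 14, 19, 7, 13, 9, 18, 4, 3, 1, 2]
  6 vs larger child 19 at index 2, swap → [19, 14, 6, 7, 13, 9, 18, 4, 3, 1, 2]
  6 vs larger child 18 at index 6, swap → [19, 14, 18, 7, 13, 9, 6, 4, 3, 1, 2]
extract-max #3 returns 19:
  remove root 19; move last element 2 to root → [2, 14, 18, 7, 13, 9, 6, 4, 3, 1]
  2 vs larger child 18 at index 2, swap → [18, 14, 2, 7, 13, 9, 6, 4, 3, 1]
  2 vs larger child 9 at index 5, swap → [18, 14, 9, 7, 13, 2, 6, 4, 3, 1]
extract-max #4 returns 18:
  remove root 18; move last element 1 to root → [1, 14, 9, 7, 13, 2, 6, 4, 3]
  1 vs larger child 14 at index 1, swap → [14, 1, 9, 7, 13, 2, 6, 4, 3]
  1 vs larger child 13 at index 4, swap → [14, 13, 9, 7, 1, 2, 6, 4, 3]
extract-max #5 returns 14:
  remove root 14; move last element 3 to root → [3, 13, 9, 7, 1, 2, 6, 4]
  3 vs larger child 13 at index 1, swap → [13, 3, 9, 7, 1, 2, 6, 4]
  3 vs larger child 7 at index 3, swap → [13, 7, 9, 3, 1, 2, 6, 4]
  3 vs only child 4 at index 7, swap → [13, 7, 9, 4, 1, 2, 6, 3]
extract-max #6 returns 13:
  remove root 13; move last element 3 to root → [3, 7, 9, 4, 1, 2, 6]
  3 vs larger child 9 at index 2, swap → [9, 7, 3, 4, 1, 2, 6]
  3 vs larger child 6 at index 6, swap → [9, 7, 6, 4, 1, 2, 3]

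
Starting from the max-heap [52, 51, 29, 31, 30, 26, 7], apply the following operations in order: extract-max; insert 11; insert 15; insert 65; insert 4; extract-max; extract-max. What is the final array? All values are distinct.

[31, 30, 29, 15, 4, 26, 11, 7]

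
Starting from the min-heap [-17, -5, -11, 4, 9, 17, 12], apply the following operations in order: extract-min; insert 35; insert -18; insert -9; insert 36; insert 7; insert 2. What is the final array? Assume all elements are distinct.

extract-min → returns -17:
  remove root -17; move last element 12 to root → [12, -5, -11, 4, 9, 17]
  12 vs smaller child -11 at index 2, swap → [-11, -5, 12, 4, 9, 17]
insert 35:
  append 35 at index 6 → [-11, -5, 12, 4, 9, 17, 35] (no swap needed)
insert -18:
  append -18 at index 7 → [-11, -5, 12, 4, 9, 17, 35, -18]
  -18 < parent 4 at index 3, swap → [-11, -5, 12, -18, 9, 17, 35, 4]
  -18 < parent -5 at index 1, swap → [-11, -18, 12, -5, 9, 17, 35, 4]
  -18 < parent -11 at index 0, swap → [-18, -11, 12, -5, 9, 17, 35, 4]
insert -9:
  append -9 at index 8 → [-18, -11, 12, -5, 9, 17, 35, 4, -9]
  -9 < parent -5 at index 3, swap → [-18, -11, 12, -9, 9, 17, 35, 4, -5]
insert 36:
  append 36 at index 9 → [-18, -11, 12, -9, 9, 17, 35, 4, -5, 36] (no swap needed)
insert 7:
  append 7 at index 10 → [-18, -11, 12, -9, 9, 17, 35, 4, -5, 36, 7]
  7 < parent 9 at index 4, swap → [-18, -11, 12, -9, 7, 17, 35, 4, -5, 36, 9]
insert 2:
  append 2 at index 11 → [-18, -11, 12, -9, 7, 17, 35, 4, -5, 36, 9, 2]
  2 < parent 17 at index 5, swap → [-18, -11, 12, -9, 7, 2, 35, 4, -5, 36, 9, 17]
  2 < parent 12 at index 2, swap → [-18, -11, 2, -9, 7, 12, 35, 4, -5, 36, 9, 17]

[-18, -11, 2, -9, 7, 12, 35, 4, -5, 36, 9, 17]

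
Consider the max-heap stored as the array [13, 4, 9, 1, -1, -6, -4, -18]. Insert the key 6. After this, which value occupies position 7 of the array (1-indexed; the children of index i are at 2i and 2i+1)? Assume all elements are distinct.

-4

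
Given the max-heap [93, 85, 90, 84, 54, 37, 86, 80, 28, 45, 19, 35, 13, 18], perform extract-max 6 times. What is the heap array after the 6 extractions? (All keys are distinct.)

extract-max #1 returns 93:
  remove root 93; move last element 18 to root → [18, 85, 90, 84, 54, 37, 86, 80, 28, 45, 19, 35, 13]
  18 vs larger child 90 at index 2, swap → [90, 85, 18, 84, 54, 37, 86, 80, 28, 45, 19, 35, 13]
  18 vs larger child 86 at index 6, swap → [90, 85, 86, 84, 54, 37, 18, 80, 28, 45, 19, 35, 13]
extract-max #2 returns 90:
  remove root 90; move last element 13 to root → [13, 85, 86, 84, 54, 37, 18, 80, 28, 45, 19, 35]
  13 vs larger child 86 at index 2, swap → [86, 85, 13, 84, 54, 37, 18, 80, 28, 45, 19, 35]
  13 vs larger child 37 at index 5, swap → [86, 85, 37, 84, 54, 13, 18, 80, 28, 45, 19, 35]
  13 vs only child 35 at index 11, swap → [86, 85, 37, 84, 54, 35, 18, 80, 28, 45, 19, 13]
extract-max #3 returns 86:
  remove root 86; move last element 13 to root → [13, 85, 37, 84, 54, 35, 18, 80, 28, 45, 19]
  13 vs larger child 85 at index 1, swap → [85, 13, 37, 84, 54, 35, 18, 80, 28, 45, 19]
  13 vs larger child 84 at index 3, swap → [85, 84, 37, 13, 54, 35, 18, 80, 28, 45, 19]
  13 vs larger child 80 at index 7, swap → [85, 84, 37, 80, 54, 35, 18, 13, 28, 45, 19]
extract-max #4 returns 85:
  remove root 85; move last element 19 to root → [19, 84, 37, 80, 54, 35, 18, 13, 28, 45]
  19 vs larger child 84 at index 1, swap → [84, 19, 37, 80, 54, 35, 18, 13, 28, 45]
  19 vs larger child 80 at index 3, swap → [84, 80, 37, 19, 54, 35, 18, 13, 28, 45]
  19 vs larger child 28 at index 8, swap → [84, 80, 37, 28, 54, 35, 18, 13, 19, 45]
extract-max #5 returns 84:
  remove root 84; move last element 45 to root → [45, 80, 37, 28, 54, 35, 18, 13, 19]
  45 vs larger child 80 at index 1, swap → [80, 45, 37, 28, 54, 35, 18, 13, 19]
  45 vs larger child 54 at index 4, swap → [80, 54, 37, 28, 45, 35, 18, 13, 19]
extract-max #6 returns 80:
  remove root 80; move last element 19 to root → [19, 54, 37, 28, 45, 35, 18, 13]
  19 vs larger child 54 at index 1, swap → [54, 19, 37, 28, 45, 35, 18, 13]
  19 vs larger child 45 at index 4, swap → [54, 45, 37, 28, 19, 35, 18, 13]

[54, 45, 37, 28, 19, 35, 18, 13]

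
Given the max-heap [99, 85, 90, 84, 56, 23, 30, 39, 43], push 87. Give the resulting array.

[99, 87, 90, 84, 85, 23, 30, 39, 43, 56]

append 87 at index 9 → [99, 85, 90, 84, 56, 23, 30, 39, 43, 87]
87 > parent 56 at index 4, swap → [99, 85, 90, 84, 87, 23, 30, 39, 43, 56]
87 > parent 85 at index 1, swap → [99, 87, 90, 84, 85, 23, 30, 39, 43, 56]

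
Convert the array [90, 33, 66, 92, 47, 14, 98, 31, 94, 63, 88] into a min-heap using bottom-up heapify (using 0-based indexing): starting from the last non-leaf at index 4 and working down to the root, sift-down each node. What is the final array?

[14, 31, 66, 33, 47, 90, 98, 92, 94, 63, 88]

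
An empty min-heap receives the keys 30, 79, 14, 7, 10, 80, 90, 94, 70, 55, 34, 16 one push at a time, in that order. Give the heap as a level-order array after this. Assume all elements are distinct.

Insert 30:
  append 30 at index 0 → [30] (no swap needed)
Insert 79:
  append 79 at index 1 → [30, 79] (no swap needed)
Insert 14:
  append 14 at index 2 → [30, 79, 14]
  14 < parent 30 at index 0, swap → [14, 79, 30]
Insert 7:
  append 7 at index 3 → [14, 79, 30, 7]
  7 < parent 79 at index 1, swap → [14, 7, 30, 79]
  7 < parent 14 at index 0, swap → [7, 14, 30, 79]
Insert 10:
  append 10 at index 4 → [7, 14, 30, 79, 10]
  10 < parent 14 at index 1, swap → [7, 10, 30, 79, 14]
Insert 80:
  append 80 at index 5 → [7, 10, 30, 79, 14, 80] (no swap needed)
Insert 90:
  append 90 at index 6 → [7, 10, 30, 79, 14, 80, 90] (no swap needed)
Insert 94:
  append 94 at index 7 → [7, 10, 30, 79, 14, 80, 90, 94] (no swap needed)
Insert 70:
  append 70 at index 8 → [7, 10, 30, 79, 14, 80, 90, 94, 70]
  70 < parent 79 at index 3, swap → [7, 10, 30, 70, 14, 80, 90, 94, 79]
Insert 55:
  append 55 at index 9 → [7, 10, 30, 70, 14, 80, 90, 94, 79, 55] (no swap needed)
Insert 34:
  append 34 at index 10 → [7, 10, 30, 70, 14, 80, 90, 94, 79, 55, 34] (no swap needed)
Insert 16:
  append 16 at index 11 → [7, 10, 30, 70, 14, 80, 90, 94, 79, 55, 34, 16]
  16 < parent 80 at index 5, swap → [7, 10, 30, 70, 14, 16, 90, 94, 79, 55, 34, 80]
  16 < parent 30 at index 2, swap → [7, 10, 16, 70, 14, 30, 90, 94, 79, 55, 34, 80]

[7, 10, 16, 70, 14, 30, 90, 94, 79, 55, 34, 80]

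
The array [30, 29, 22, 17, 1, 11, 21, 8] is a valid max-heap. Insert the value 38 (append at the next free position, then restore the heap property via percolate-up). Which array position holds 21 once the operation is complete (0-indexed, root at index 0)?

6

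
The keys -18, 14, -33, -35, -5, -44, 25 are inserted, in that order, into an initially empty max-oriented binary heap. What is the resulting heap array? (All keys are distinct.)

Insert -18:
  append -18 at index 0 → [-18] (no swap needed)
Insert 14:
  append 14 at index 1 → [-18, 14]
  14 > parent -18 at index 0, swap → [14, -18]
Insert -33:
  append -33 at index 2 → [14, -18, -33] (no swap needed)
Insert -35:
  append -35 at index 3 → [14, -18, -33, -35] (no swap needed)
Insert -5:
  append -5 at index 4 → [14, -18, -33, -35, -5]
  -5 > parent -18 at index 1, swap → [14, -5, -33, -35, -18]
Insert -44:
  append -44 at index 5 → [14, -5, -33, -35, -18, -44] (no swap needed)
Insert 25:
  append 25 at index 6 → [14, -5, -33, -35, -18, -44, 25]
  25 > parent -33 at index 2, swap → [14, -5, 25, -35, -18, -44, -33]
  25 > parent 14 at index 0, swap → [25, -5, 14, -35, -18, -44, -33]

[25, -5, 14, -35, -18, -44, -33]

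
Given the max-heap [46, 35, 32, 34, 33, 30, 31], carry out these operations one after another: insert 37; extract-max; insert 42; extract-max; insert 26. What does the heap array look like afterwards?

insert 37:
  append 37 at index 7 → [46, 35, 32, 34, 33, 30, 31, 37]
  37 > parent 34 at index 3, swap → [46, 35, 32, 37, 33, 30, 31, 34]
  37 > parent 35 at index 1, swap → [46, 37, 32, 35, 33, 30, 31, 34]
extract-max → returns 46:
  remove root 46; move last element 34 to root → [34, 37, 32, 35, 33, 30, 31]
  34 vs larger child 37 at index 1, swap → [37, 34, 32, 35, 33, 30, 31]
  34 vs larger child 35 at index 3, swap → [37, 35, 32, 34, 33, 30, 31]
insert 42:
  append 42 at index 7 → [37, 35, 32, 34, 33, 30, 31, 42]
  42 > parent 34 at index 3, swap → [37, 35, 32, 42, 33, 30, 31, 34]
  42 > parent 35 at index 1, swap → [37, 42, 32, 35, 33, 30, 31, 34]
  42 > parent 37 at index 0, swap → [42, 37, 32, 35, 33, 30, 31, 34]
extract-max → returns 42:
  remove root 42; move last element 34 to root → [34, 37, 32, 35, 33, 30, 31]
  34 vs larger child 37 at index 1, swap → [37, 34, 32, 35, 33, 30, 31]
  34 vs larger child 35 at index 3, swap → [37, 35, 32, 34, 33, 30, 31]
insert 26:
  append 26 at index 7 → [37, 35, 32, 34, 33, 30, 31, 26] (no swap needed)

[37, 35, 32, 34, 33, 30, 31, 26]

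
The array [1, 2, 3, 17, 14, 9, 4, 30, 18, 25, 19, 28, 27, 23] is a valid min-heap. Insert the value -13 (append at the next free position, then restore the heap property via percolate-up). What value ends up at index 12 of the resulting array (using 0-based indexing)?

append -13 at index 14 → [1, 2, 3, 17, 14, 9, 4, 30, 18, 25, 19, 28, 27, 23, -13]
-13 < parent 4 at index 6, swap → [1, 2, 3, 17, 14, 9, -13, 30, 18, 25, 19, 28, 27, 23, 4]
-13 < parent 3 at index 2, swap → [1, 2, -13, 17, 14, 9, 3, 30, 18, 25, 19, 28, 27, 23, 4]
-13 < parent 1 at index 0, swap → [-13, 2, 1, 17, 14, 9, 3, 30, 18, 25, 19, 28, 27, 23, 4]
resulting array: [-13, 2, 1, 17, 14, 9, 3, 30, 18, 25, 19, 28, 27, 23, 4]

27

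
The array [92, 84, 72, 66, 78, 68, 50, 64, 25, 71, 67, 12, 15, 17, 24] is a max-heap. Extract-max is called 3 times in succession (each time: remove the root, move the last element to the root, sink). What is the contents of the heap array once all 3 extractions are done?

[72, 71, 68, 66, 67, 15, 50, 64, 25, 24, 17, 12]

extract-max #1 returns 92:
  remove root 92; move last element 24 to root → [24, 84, 72, 66, 78, 68, 50, 64, 25, 71, 67, 12, 15, 17]
  24 vs larger child 84 at index 1, swap → [84, 24, 72, 66, 78, 68, 50, 64, 25, 71, 67, 12, 15, 17]
  24 vs larger child 78 at index 4, swap → [84, 78, 72, 66, 24, 68, 50, 64, 25, 71, 67, 12, 15, 17]
  24 vs larger child 71 at index 9, swap → [84, 78, 72, 66, 71, 68, 50, 64, 25, 24, 67, 12, 15, 17]
extract-max #2 returns 84:
  remove root 84; move last element 17 to root → [17, 78, 72, 66, 71, 68, 50, 64, 25, 24, 67, 12, 15]
  17 vs larger child 78 at index 1, swap → [78, 17, 72, 66, 71, 68, 50, 64, 25, 24, 67, 12, 15]
  17 vs larger child 71 at index 4, swap → [78, 71, 72, 66, 17, 68, 50, 64, 25, 24, 67, 12, 15]
  17 vs larger child 67 at index 10, swap → [78, 71, 72, 66, 67, 68, 50, 64, 25, 24, 17, 12, 15]
extract-max #3 returns 78:
  remove root 78; move last element 15 to root → [15, 71, 72, 66, 67, 68, 50, 64, 25, 24, 17, 12]
  15 vs larger child 72 at index 2, swap → [72, 71, 15, 66, 67, 68, 50, 64, 25, 24, 17, 12]
  15 vs larger child 68 at index 5, swap → [72, 71, 68, 66, 67, 15, 50, 64, 25, 24, 17, 12]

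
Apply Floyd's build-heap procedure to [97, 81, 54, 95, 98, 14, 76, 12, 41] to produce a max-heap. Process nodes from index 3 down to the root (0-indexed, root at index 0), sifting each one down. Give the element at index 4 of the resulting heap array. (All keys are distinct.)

sift down from index 3: already satisfies heap property
sift down from index 2:
  54 vs larger child 76 at index 6, swap → [97, 81, 76, 95, 98, 14, 54, 12, 41]
sift down from index 1:
  81 vs larger child 98 at index 4, swap → [97, 98, 76, 95, 81, 14, 54, 12, 41]
sift down from index 0:
  97 vs larger child 98 at index 1, swap → [98, 97, 76, 95, 81, 14, 54, 12, 41]
resulting array: [98, 97, 76, 95, 81, 14, 54, 12, 41]

81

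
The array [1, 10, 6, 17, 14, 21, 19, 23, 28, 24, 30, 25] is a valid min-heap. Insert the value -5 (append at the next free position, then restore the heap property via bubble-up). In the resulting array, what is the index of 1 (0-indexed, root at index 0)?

append -5 at index 12 → [1, 10, 6, 17, 14, 21, 19, 23, 28, 24, 30, 25, -5]
-5 < parent 21 at index 5, swap → [1, 10, 6, 17, 14, -5, 19, 23, 28, 24, 30, 25, 21]
-5 < parent 6 at index 2, swap → [1, 10, -5, 17, 14, 6, 19, 23, 28, 24, 30, 25, 21]
-5 < parent 1 at index 0, swap → [-5, 10, 1, 17, 14, 6, 19, 23, 28, 24, 30, 25, 21]
resulting array: [-5, 10, 1, 17, 14, 6, 19, 23, 28, 24, 30, 25, 21]

2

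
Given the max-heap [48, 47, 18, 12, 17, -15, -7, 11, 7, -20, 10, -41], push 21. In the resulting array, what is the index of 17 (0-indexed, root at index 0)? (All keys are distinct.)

4

append 21 at index 12 → [48, 47, 18, 12, 17, -15, -7, 11, 7, -20, 10, -41, 21]
21 > parent -15 at index 5, swap → [48, 47, 18, 12, 17, 21, -7, 11, 7, -20, 10, -41, -15]
21 > parent 18 at index 2, swap → [48, 47, 21, 12, 17, 18, -7, 11, 7, -20, 10, -41, -15]
resulting array: [48, 47, 21, 12, 17, 18, -7, 11, 7, -20, 10, -41, -15]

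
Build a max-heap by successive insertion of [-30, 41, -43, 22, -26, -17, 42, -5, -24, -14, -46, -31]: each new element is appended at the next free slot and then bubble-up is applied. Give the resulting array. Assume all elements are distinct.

Insert -30:
  append -30 at index 0 → [-30] (no swap needed)
Insert 41:
  append 41 at index 1 → [-30, 41]
  41 > parent -30 at index 0, swap → [41, -30]
Insert -43:
  append -43 at index 2 → [41, -30, -43] (no swap needed)
Insert 22:
  append 22 at index 3 → [41, -30, -43, 22]
  22 > parent -30 at index 1, swap → [41, 22, -43, -30]
Insert -26:
  append -26 at index 4 → [41, 22, -43, -30, -26] (no swap needed)
Insert -17:
  append -17 at index 5 → [41, 22, -43, -30, -26, -17]
  -17 > parent -43 at index 2, swap → [41, 22, -17, -30, -26, -43]
Insert 42:
  append 42 at index 6 → [41, 22, -17, -30, -26, -43, 42]
  42 > parent -17 at index 2, swap → [41, 22, 42, -30, -26, -43, -17]
  42 > parent 41 at index 0, swap → [42, 22, 41, -30, -26, -43, -17]
Insert -5:
  append -5 at index 7 → [42, 22, 41, -30, -26, -43, -17, -5]
  -5 > parent -30 at index 3, swap → [42, 22, 41, -5, -26, -43, -17, -30]
Insert -24:
  append -24 at index 8 → [42, 22, 41, -5, -26, -43, -17, -30, -24] (no swap needed)
Insert -14:
  append -14 at index 9 → [42, 22, 41, -5, -26, -43, -17, -30, -24, -14]
  -14 > parent -26 at index 4, swap → [42, 22, 41, -5, -14, -43, -17, -30, -24, -26]
Insert -46:
  append -46 at index 10 → [42, 22, 41, -5, -14, -43, -17, -30, -24, -26, -46] (no swap needed)
Insert -31:
  append -31 at index 11 → [42, 22, 41, -5, -14, -43, -17, -30, -24, -26, -46, -31]
  -31 > parent -43 at index 5, swap → [42, 22, 41, -5, -14, -31, -17, -30, -24, -26, -46, -43]

[42, 22, 41, -5, -14, -31, -17, -30, -24, -26, -46, -43]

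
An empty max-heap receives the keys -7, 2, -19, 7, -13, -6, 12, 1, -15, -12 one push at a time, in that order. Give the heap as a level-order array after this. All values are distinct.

[12, 2, 7, 1, -12, -19, -6, -7, -15, -13]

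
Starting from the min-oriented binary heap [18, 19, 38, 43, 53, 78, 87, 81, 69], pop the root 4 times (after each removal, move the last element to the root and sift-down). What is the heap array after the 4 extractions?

extract-min #1 returns 18:
  remove root 18; move last element 69 to root → [69, 19, 38, 43, 53, 78, 87, 81]
  69 vs smaller child 19 at index 1, swap → [19, 69, 38, 43, 53, 78, 87, 81]
  69 vs smaller child 43 at index 3, swap → [19, 43, 38, 69, 53, 78, 87, 81]
extract-min #2 returns 19:
  remove root 19; move last element 81 to root → [81, 43, 38, 69, 53, 78, 87]
  81 vs smaller child 38 at index 2, swap → [38, 43, 81, 69, 53, 78, 87]
  81 vs smaller child 78 at index 5, swap → [38, 43, 78, 69, 53, 81, 87]
extract-min #3 returns 38:
  remove root 38; move last element 87 to root → [87, 43, 78, 69, 53, 81]
  87 vs smaller child 43 at index 1, swap → [43, 87, 78, 69, 53, 81]
  87 vs smaller child 53 at index 4, swap → [43, 53, 78, 69, 87, 81]
extract-min #4 returns 43:
  remove root 43; move last element 81 to root → [81, 53, 78, 69, 87]
  81 vs smaller child 53 at index 1, swap → [53, 81, 78, 69, 87]
  81 vs smaller child 69 at index 3, swap → [53, 69, 78, 81, 87]

[53, 69, 78, 81, 87]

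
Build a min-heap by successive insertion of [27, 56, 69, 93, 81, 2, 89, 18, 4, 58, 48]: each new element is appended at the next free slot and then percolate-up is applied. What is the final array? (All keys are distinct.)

Insert 27:
  append 27 at index 0 → [27] (no swap needed)
Insert 56:
  append 56 at index 1 → [27, 56] (no swap needed)
Insert 69:
  append 69 at index 2 → [27, 56, 69] (no swap needed)
Insert 93:
  append 93 at index 3 → [27, 56, 69, 93] (no swap needed)
Insert 81:
  append 81 at index 4 → [27, 56, 69, 93, 81] (no swap needed)
Insert 2:
  append 2 at index 5 → [27, 56, 69, 93, 81, 2]
  2 < parent 69 at index 2, swap → [27, 56, 2, 93, 81, 69]
  2 < parent 27 at index 0, swap → [2, 56, 27, 93, 81, 69]
Insert 89:
  append 89 at index 6 → [2, 56, 27, 93, 81, 69, 89] (no swap needed)
Insert 18:
  append 18 at index 7 → [2, 56, 27, 93, 81, 69, 89, 18]
  18 < parent 93 at index 3, swap → [2, 56, 27, 18, 81, 69, 89, 93]
  18 < parent 56 at index 1, swap → [2, 18, 27, 56, 81, 69, 89, 93]
Insert 4:
  append 4 at index 8 → [2, 18, 27, 56, 81, 69, 89, 93, 4]
  4 < parent 56 at index 3, swap → [2, 18, 27, 4, 81, 69, 89, 93, 56]
  4 < parent 18 at index 1, swap → [2, 4, 27, 18, 81, 69, 89, 93, 56]
Insert 58:
  append 58 at index 9 → [2, 4, 27, 18, 81, 69, 89, 93, 56, 58]
  58 < parent 81 at index 4, swap → [2, 4, 27, 18, 58, 69, 89, 93, 56, 81]
Insert 48:
  append 48 at index 10 → [2, 4, 27, 18, 58, 69, 89, 93, 56, 81, 48]
  48 < parent 58 at index 4, swap → [2, 4, 27, 18, 48, 69, 89, 93, 56, 81, 58]

[2, 4, 27, 18, 48, 69, 89, 93, 56, 81, 58]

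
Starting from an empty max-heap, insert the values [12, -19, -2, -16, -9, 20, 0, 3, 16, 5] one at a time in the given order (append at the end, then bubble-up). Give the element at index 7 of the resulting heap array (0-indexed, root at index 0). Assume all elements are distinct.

-19

Insert 12:
  append 12 at index 0 → [12] (no swap needed)
Insert -19:
  append -19 at index 1 → [12, -19] (no swap needed)
Insert -2:
  append -2 at index 2 → [12, -19, -2] (no swap needed)
Insert -16:
  append -16 at index 3 → [12, -19, -2, -16]
  -16 > parent -19 at index 1, swap → [12, -16, -2, -19]
Insert -9:
  append -9 at index 4 → [12, -16, -2, -19, -9]
  -9 > parent -16 at index 1, swap → [12, -9, -2, -19, -16]
Insert 20:
  append 20 at index 5 → [12, -9, -2, -19, -16, 20]
  20 > parent -2 at index 2, swap → [12, -9, 20, -19, -16, -2]
  20 > parent 12 at index 0, swap → [20, -9, 12, -19, -16, -2]
Insert 0:
  append 0 at index 6 → [20, -9, 12, -19, -16, -2, 0] (no swap needed)
Insert 3:
  append 3 at index 7 → [20, -9, 12, -19, -16, -2, 0, 3]
  3 > parent -19 at index 3, swap → [20, -9, 12, 3, -16, -2, 0, -19]
  3 > parent -9 at index 1, swap → [20, 3, 12, -9, -16, -2, 0, -19]
Insert 16:
  append 16 at index 8 → [20, 3, 12, -9, -16, -2, 0, -19, 16]
  16 > parent -9 at index 3, swap → [20, 3, 12, 16, -16, -2, 0, -19, -9]
  16 > parent 3 at index 1, swap → [20, 16, 12, 3, -16, -2, 0, -19, -9]
Insert 5:
  append 5 at index 9 → [20, 16, 12, 3, -16, -2, 0, -19, -9, 5]
  5 > parent -16 at index 4, swap → [20, 16, 12, 3, 5, -2, 0, -19, -9, -16]
resulting array: [20, 16, 12, 3, 5, -2, 0, -19, -9, -16]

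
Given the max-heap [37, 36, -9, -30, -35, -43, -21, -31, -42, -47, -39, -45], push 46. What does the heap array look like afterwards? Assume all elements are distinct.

[46, 36, 37, -30, -35, -9, -21, -31, -42, -47, -39, -45, -43]

append 46 at index 12 → [37, 36, -9, -30, -35, -43, -21, -31, -42, -47, -39, -45, 46]
46 > parent -43 at index 5, swap → [37, 36, -9, -30, -35, 46, -21, -31, -42, -47, -39, -45, -43]
46 > parent -9 at index 2, swap → [37, 36, 46, -30, -35, -9, -21, -31, -42, -47, -39, -45, -43]
46 > parent 37 at index 0, swap → [46, 36, 37, -30, -35, -9, -21, -31, -42, -47, -39, -45, -43]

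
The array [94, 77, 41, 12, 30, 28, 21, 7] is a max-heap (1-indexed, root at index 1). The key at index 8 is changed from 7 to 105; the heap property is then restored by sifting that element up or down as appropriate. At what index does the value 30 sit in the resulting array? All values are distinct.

5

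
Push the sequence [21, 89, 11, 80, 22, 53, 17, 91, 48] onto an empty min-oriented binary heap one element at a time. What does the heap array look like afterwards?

Insert 21:
  append 21 at index 0 → [21] (no swap needed)
Insert 89:
  append 89 at index 1 → [21, 89] (no swap needed)
Insert 11:
  append 11 at index 2 → [21, 89, 11]
  11 < parent 21 at index 0, swap → [11, 89, 21]
Insert 80:
  append 80 at index 3 → [11, 89, 21, 80]
  80 < parent 89 at index 1, swap → [11, 80, 21, 89]
Insert 22:
  append 22 at index 4 → [11, 80, 21, 89, 22]
  22 < parent 80 at index 1, swap → [11, 22, 21, 89, 80]
Insert 53:
  append 53 at index 5 → [11, 22, 21, 89, 80, 53] (no swap needed)
Insert 17:
  append 17 at index 6 → [11, 22, 21, 89, 80, 53, 17]
  17 < parent 21 at index 2, swap → [11, 22, 17, 89, 80, 53, 21]
Insert 91:
  append 91 at index 7 → [11, 22, 17, 89, 80, 53, 21, 91] (no swap needed)
Insert 48:
  append 48 at index 8 → [11, 22, 17, 89, 80, 53, 21, 91, 48]
  48 < parent 89 at index 3, swap → [11, 22, 17, 48, 80, 53, 21, 91, 89]

[11, 22, 17, 48, 80, 53, 21, 91, 89]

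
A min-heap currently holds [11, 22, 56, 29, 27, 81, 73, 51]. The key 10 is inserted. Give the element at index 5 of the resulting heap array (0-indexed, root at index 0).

81

append 10 at index 8 → [11, 22, 56, 29, 27, 81, 73, 51, 10]
10 < parent 29 at index 3, swap → [11, 22, 56, 10, 27, 81, 73, 51, 29]
10 < parent 22 at index 1, swap → [11, 10, 56, 22, 27, 81, 73, 51, 29]
10 < parent 11 at index 0, swap → [10, 11, 56, 22, 27, 81, 73, 51, 29]
resulting array: [10, 11, 56, 22, 27, 81, 73, 51, 29]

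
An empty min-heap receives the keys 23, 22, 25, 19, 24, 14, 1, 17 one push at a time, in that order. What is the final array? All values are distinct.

Insert 23:
  append 23 at index 0 → [23] (no swap needed)
Insert 22:
  append 22 at index 1 → [23, 22]
  22 < parent 23 at index 0, swap → [22, 23]
Insert 25:
  append 25 at index 2 → [22, 23, 25] (no swap needed)
Insert 19:
  append 19 at index 3 → [22, 23, 25, 19]
  19 < parent 23 at index 1, swap → [22, 19, 25, 23]
  19 < parent 22 at index 0, swap → [19, 22, 25, 23]
Insert 24:
  append 24 at index 4 → [19, 22, 25, 23, 24] (no swap needed)
Insert 14:
  append 14 at index 5 → [19, 22, 25, 23, 24, 14]
  14 < parent 25 at index 2, swap → [19, 22, 14, 23, 24, 25]
  14 < parent 19 at index 0, swap → [14, 22, 19, 23, 24, 25]
Insert 1:
  append 1 at index 6 → [14, 22, 19, 23, 24, 25, 1]
  1 < parent 19 at index 2, swap → [14, 22, 1, 23, 24, 25, 19]
  1 < parent 14 at index 0, swap → [1, 22, 14, 23, 24, 25, 19]
Insert 17:
  append 17 at index 7 → [1, 22, 14, 23, 24, 25, 19, 17]
  17 < parent 23 at index 3, swap → [1, 22, 14, 17, 24, 25, 19, 23]
  17 < parent 22 at index 1, swap → [1, 17, 14, 22, 24, 25, 19, 23]

[1, 17, 14, 22, 24, 25, 19, 23]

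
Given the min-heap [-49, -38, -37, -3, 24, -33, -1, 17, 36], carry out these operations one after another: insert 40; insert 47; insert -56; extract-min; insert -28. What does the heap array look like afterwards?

insert 40:
  append 40 at index 9 → [-49, -38, -37, -3, 24, -33, -1, 17, 36, 40] (no swap needed)
insert 47:
  append 47 at index 10 → [-49, -38, -37, -3, 24, -33, -1, 17, 36, 40, 47] (no swap needed)
insert -56:
  append -56 at index 11 → [-49, -38, -37, -3, 24, -33, -1, 17, 36, 40, 47, -56]
  -56 < parent -33 at index 5, swap → [-49, -38, -37, -3, 24, -56, -1, 17, 36, 40, 47, -33]
  -56 < parent -37 at index 2, swap → [-49, -38, -56, -3, 24, -37, -1, 17, 36, 40, 47, -33]
  -56 < parent -49 at index 0, swap → [-56, -38, -49, -3, 24, -37, -1, 17, 36, 40, 47, -33]
extract-min → returns -56:
  remove root -56; move last element -33 to root → [-33, -38, -49, -3, 24, -37, -1, 17, 36, 40, 47]
  -33 vs smaller child -49 at index 2, swap → [-49, -38, -33, -3, 24, -37, -1, 17, 36, 40, 47]
  -33 vs smaller child -37 at index 5, swap → [-49, -38, -37, -3, 24, -33, -1, 17, 36, 40, 47]
insert -28:
  append -28 at index 11 → [-49, -38, -37, -3, 24, -33, -1, 17, 36, 40, 47, -28] (no swap needed)

[-49, -38, -37, -3, 24, -33, -1, 17, 36, 40, 47, -28]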